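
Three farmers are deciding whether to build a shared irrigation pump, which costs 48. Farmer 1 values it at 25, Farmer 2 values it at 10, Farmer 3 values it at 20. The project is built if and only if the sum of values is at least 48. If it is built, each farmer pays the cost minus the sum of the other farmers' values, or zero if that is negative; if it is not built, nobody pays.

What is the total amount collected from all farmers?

Total value 55 ≥ cost 48, so it is built.
Farmer 1: others sum to 30; max(0, 48 - 30) = 18.
Farmer 2: others sum to 45; max(0, 48 - 45) = 3.
Farmer 3: others sum to 35; max(0, 48 - 35) = 13.
Total collected = 18 + 3 + 13 = 34.

34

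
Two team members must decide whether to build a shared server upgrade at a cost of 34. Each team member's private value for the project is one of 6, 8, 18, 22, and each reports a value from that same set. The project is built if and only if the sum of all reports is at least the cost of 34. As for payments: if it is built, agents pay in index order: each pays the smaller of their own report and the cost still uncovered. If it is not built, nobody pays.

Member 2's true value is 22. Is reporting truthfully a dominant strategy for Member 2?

Yes

Check each profile of the others' reports and compare truth against every alternative report.
Others report (22): truth gives 10, best alternative gives 10.
Others report (18): truth gives 6, best alternative gives 6.
Others report (6): truth gives 0, best alternative gives 0.
Others report (8): truth gives 0, best alternative gives 0.
In every case the truthful report is at least as good as any alternative, so it is a dominant strategy.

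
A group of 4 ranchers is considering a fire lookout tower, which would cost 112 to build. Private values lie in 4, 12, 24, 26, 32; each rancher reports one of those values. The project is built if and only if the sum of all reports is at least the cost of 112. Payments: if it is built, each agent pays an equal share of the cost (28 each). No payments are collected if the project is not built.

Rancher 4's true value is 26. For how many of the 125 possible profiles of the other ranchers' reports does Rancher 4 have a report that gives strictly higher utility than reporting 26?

7

Others report (24, 32, 32): truth gives -2; report 4 gives 0 > -2. Violating.
Others report (26, 32, 32): truth gives -2; report 4 gives 0 > -2. Violating.
Others report (32, 24, 32): truth gives -2; report 4 gives 0 > -2. Violating.
Others report (32, 26, 32): truth gives -2; report 4 gives 0 > -2. Violating.
Others report (4, 4, 4): truth gives 0; no alternative beats it.
Others report (4, 4, 12): truth gives 0; no alternative beats it.
(Checking all 125 profiles: 7 have a profitable deviation, 118 do not.)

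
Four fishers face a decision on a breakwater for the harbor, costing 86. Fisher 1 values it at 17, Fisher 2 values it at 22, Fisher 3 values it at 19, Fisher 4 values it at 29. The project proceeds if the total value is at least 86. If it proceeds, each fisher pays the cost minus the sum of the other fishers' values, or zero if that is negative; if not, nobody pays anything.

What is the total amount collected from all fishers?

Total value 87 ≥ cost 86, so it is built.
Fisher 1: others sum to 70; max(0, 86 - 70) = 16.
Fisher 2: others sum to 65; max(0, 86 - 65) = 21.
Fisher 3: others sum to 68; max(0, 86 - 68) = 18.
Fisher 4: others sum to 58; max(0, 86 - 58) = 28.
Total collected = 16 + 21 + 18 + 28 = 83.

83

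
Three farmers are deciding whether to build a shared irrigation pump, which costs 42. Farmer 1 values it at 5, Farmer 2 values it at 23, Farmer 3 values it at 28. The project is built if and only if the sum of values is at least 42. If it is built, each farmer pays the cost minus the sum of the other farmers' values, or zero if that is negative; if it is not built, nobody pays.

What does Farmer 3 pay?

Total value 56 ≥ cost 42, so the project is built.
The other farmers' values sum to 28.
Cost minus that sum is 42 - 28 = 14.

14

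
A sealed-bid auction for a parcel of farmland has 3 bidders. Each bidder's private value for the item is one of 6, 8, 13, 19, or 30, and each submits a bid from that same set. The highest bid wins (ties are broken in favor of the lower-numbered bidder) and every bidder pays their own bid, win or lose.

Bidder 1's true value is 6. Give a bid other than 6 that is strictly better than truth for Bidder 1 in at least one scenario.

8

Suppose Bidder 2 bids 6 and Bidder 3 bids 8.
Bid 6: loses but pays 6, utility -6.
Bid 8: wins, pays 8, utility 6 - 8 = -2.
So bidding 8 beats truth here (-2 > -6).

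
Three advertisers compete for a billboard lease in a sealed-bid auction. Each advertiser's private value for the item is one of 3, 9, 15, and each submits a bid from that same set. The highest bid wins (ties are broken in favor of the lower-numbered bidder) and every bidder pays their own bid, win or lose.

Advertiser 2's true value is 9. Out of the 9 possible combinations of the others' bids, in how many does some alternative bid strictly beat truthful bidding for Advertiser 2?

7

Others bid (3, 15): truth gives -9; bid 3 gives -3 > -9. Violating.
Others bid (9, 3): truth gives -9; bid 3 gives -3 > -9. Violating.
Others bid (9, 9): truth gives -9; bid 3 gives -3 > -9. Violating.
Others bid (9, 15): truth gives -9; bid 3 gives -3 > -9. Violating.
Others bid (3, 3): truth gives 0; no alternative beats it.
Others bid (3, 9): truth gives 0; no alternative beats it.
(Checking all 9 profiles: 7 have a profitable deviation, 2 do not.)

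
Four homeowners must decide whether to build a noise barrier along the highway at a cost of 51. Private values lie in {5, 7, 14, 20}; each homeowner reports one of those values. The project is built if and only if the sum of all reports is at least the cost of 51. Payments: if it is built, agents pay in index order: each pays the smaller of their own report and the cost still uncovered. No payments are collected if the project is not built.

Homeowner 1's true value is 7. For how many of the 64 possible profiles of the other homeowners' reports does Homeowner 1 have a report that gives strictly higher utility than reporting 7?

Others report (7, 20, 20): truth gives 0; report 5 gives 2 > 0. Violating.
Others report (14, 14, 20): truth gives 0; report 5 gives 2 > 0. Violating.
Others report (14, 20, 14): truth gives 0; report 5 gives 2 > 0. Violating.
Others report (14, 20, 20): truth gives 0; report 5 gives 2 > 0. Violating.
Others report (5, 5, 5): truth gives 0; no alternative beats it.
Others report (5, 5, 7): truth gives 0; no alternative beats it.
(Checking all 64 profiles: 10 have a profitable deviation, 54 do not.)

10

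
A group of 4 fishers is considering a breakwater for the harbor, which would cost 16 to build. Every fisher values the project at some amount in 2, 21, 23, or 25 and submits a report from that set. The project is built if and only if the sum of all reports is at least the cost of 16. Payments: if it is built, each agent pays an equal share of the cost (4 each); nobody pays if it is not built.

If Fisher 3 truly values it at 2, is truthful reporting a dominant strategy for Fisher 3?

Check each profile of the others' reports and compare truth against every alternative report.
Others report (2, 2, 2): truth gives 0, best alternative gives -2.
Others report (2, 2, 21): truth gives -2, best alternative gives -2.
Others report (2, 2, 23): truth gives -2, best alternative gives -2.
Others report (2, 2, 25): truth gives -2, best alternative gives -2.
Others report (2, 21, 2): truth gives -2, best alternative gives -2.
Others report (2, 21, 21): truth gives -2, best alternative gives -2.
(Remaining 58 profiles checked similarly; truth is weakly best in each.)
In every case the truthful report is at least as good as any alternative, so it is a dominant strategy.

Yes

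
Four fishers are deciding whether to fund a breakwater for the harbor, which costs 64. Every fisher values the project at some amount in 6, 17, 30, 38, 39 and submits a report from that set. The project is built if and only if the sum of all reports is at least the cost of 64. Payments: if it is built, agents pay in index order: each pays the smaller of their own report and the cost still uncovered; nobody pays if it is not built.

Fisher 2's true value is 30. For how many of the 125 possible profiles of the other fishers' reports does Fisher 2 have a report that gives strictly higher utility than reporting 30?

115

Others report (6, 6, 38): truth gives 0; report 17 gives 13 > 0. Violating.
Others report (6, 6, 39): truth gives 0; report 17 gives 13 > 0. Violating.
Others report (6, 17, 30): truth gives 0; report 17 gives 13 > 0. Violating.
Others report (6, 17, 38): truth gives 0; report 6 gives 24 > 0. Violating.
Others report (6, 6, 6): truth gives 0; no alternative beats it.
Others report (6, 6, 17): truth gives 0; no alternative beats it.
(Checking all 125 profiles: 115 have a profitable deviation, 10 do not.)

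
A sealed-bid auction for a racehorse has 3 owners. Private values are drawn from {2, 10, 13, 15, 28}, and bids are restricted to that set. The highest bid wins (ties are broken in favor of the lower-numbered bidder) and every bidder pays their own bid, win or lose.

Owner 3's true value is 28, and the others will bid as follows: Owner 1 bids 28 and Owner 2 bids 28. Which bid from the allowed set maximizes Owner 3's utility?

2

Bid 2: loses but pays 2, utility -2.
Bid 10: loses but pays 10, utility -10.
Bid 13: loses but pays 13, utility -13.
Bid 15: loses but pays 15, utility -15.
Bid 28: loses but pays 28, utility -28.
The best choice is 2 with utility -2.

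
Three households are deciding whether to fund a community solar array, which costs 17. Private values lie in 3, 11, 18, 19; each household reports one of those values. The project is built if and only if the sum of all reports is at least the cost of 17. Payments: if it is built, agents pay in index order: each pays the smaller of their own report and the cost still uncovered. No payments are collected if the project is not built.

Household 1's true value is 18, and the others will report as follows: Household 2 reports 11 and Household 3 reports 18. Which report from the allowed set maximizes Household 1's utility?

Report 3: project built, pays 3, utility 18 - 3 = 15.
Report 11: project built, pays 11, utility 18 - 11 = 7.
Report 18: project built, pays 17, utility 18 - 17 = 1.
Report 19: project built, pays 17, utility 18 - 17 = 1.
The best choice is 3 with utility 15.

3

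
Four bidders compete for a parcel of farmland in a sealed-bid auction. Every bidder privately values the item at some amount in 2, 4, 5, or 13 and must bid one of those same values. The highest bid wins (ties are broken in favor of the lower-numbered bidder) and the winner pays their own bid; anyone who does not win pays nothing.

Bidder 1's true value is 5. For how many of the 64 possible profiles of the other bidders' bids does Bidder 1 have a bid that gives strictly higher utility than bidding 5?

8

Others bid (2, 2, 2): truth gives 0; bid 2 gives 3 > 0. Violating.
Others bid (2, 2, 4): truth gives 0; bid 4 gives 1 > 0. Violating.
Others bid (2, 4, 2): truth gives 0; bid 4 gives 1 > 0. Violating.
Others bid (2, 4, 4): truth gives 0; bid 4 gives 1 > 0. Violating.
Others bid (2, 2, 5): truth gives 0; no alternative beats it.
Others bid (2, 2, 13): truth gives 0; no alternative beats it.
(Checking all 64 profiles: 8 have a profitable deviation, 56 do not.)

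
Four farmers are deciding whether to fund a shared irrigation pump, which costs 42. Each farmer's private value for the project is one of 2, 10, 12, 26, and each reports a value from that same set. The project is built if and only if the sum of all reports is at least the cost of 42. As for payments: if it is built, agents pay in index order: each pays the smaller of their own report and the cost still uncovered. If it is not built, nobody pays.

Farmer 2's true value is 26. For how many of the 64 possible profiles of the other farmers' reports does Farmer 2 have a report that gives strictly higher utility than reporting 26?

45

Others report (2, 2, 26): truth gives 0; report 12 gives 14 > 0. Violating.
Others report (2, 10, 26): truth gives 0; report 10 gives 16 > 0. Violating.
Others report (2, 12, 26): truth gives 0; report 2 gives 24 > 0. Violating.
Others report (2, 26, 2): truth gives 0; report 12 gives 14 > 0. Violating.
Others report (2, 2, 2): truth gives 0; no alternative beats it.
Others report (2, 2, 10): truth gives 0; no alternative beats it.
(Checking all 64 profiles: 45 have a profitable deviation, 19 do not.)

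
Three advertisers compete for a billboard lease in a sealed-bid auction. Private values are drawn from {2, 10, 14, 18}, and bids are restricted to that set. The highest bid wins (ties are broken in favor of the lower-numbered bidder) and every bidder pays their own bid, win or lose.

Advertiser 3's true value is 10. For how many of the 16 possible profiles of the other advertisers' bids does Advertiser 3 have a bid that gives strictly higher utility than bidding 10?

Others bid (2, 10): truth gives -10; bid 2 gives -2 > -10. Violating.
Others bid (2, 14): truth gives -10; bid 2 gives -2 > -10. Violating.
Others bid (2, 18): truth gives -10; bid 2 gives -2 > -10. Violating.
Others bid (10, 2): truth gives -10; bid 2 gives -2 > -10. Violating.
Others bid (2, 2): truth gives 0; no alternative beats it.
(Checking all 16 profiles: 15 have a profitable deviation, 1 does not.)

15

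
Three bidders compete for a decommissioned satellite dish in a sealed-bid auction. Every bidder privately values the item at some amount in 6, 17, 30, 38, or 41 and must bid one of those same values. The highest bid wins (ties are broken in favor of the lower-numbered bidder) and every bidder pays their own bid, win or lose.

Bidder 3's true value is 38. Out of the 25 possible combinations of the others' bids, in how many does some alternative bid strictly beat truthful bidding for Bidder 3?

20

Others bid (6, 6): truth gives 0; bid 17 gives 21 > 0. Violating.
Others bid (6, 17): truth gives 0; bid 30 gives 8 > 0. Violating.
Others bid (6, 38): truth gives -38; bid 41 gives -3 > -38. Violating.
Others bid (6, 41): truth gives -38; bid 6 gives -6 > -38. Violating.
Others bid (6, 30): truth gives 0; no alternative beats it.
Others bid (17, 30): truth gives 0; no alternative beats it.
(Checking all 25 profiles: 20 have a profitable deviation, 5 do not.)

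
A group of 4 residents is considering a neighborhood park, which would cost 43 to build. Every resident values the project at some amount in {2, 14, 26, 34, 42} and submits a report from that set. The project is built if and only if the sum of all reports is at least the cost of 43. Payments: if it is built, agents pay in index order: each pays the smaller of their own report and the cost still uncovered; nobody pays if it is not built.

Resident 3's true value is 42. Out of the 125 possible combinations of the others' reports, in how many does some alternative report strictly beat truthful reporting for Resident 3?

Others report (2, 2, 14): truth gives 3; report 26 gives 16 > 3. Violating.
Others report (2, 2, 26): truth gives 3; report 14 gives 28 > 3. Violating.
Others report (2, 2, 34): truth gives 3; report 14 gives 28 > 3. Violating.
Others report (2, 2, 42): truth gives 3; report 2 gives 40 > 3. Violating.
Others report (2, 2, 2): truth gives 3; no alternative beats it.
Others report (2, 34, 2): truth gives 35; no alternative beats it.
(Checking all 125 profiles: 47 have a profitable deviation, 78 do not.)

47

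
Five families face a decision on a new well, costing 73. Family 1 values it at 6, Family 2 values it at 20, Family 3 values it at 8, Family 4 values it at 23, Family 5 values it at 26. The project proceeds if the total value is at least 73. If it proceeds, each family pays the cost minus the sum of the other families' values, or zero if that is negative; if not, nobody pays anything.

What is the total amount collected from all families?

Total value 83 ≥ cost 73, so it is built.
Family 1: others sum to 77; max(0, 73 - 77) = 0.
Family 2: others sum to 63; max(0, 73 - 63) = 10.
Family 3: others sum to 75; max(0, 73 - 75) = 0.
Family 4: others sum to 60; max(0, 73 - 60) = 13.
Family 5: others sum to 57; max(0, 73 - 57) = 16.
Total collected = 0 + 10 + 0 + 13 + 16 = 39.

39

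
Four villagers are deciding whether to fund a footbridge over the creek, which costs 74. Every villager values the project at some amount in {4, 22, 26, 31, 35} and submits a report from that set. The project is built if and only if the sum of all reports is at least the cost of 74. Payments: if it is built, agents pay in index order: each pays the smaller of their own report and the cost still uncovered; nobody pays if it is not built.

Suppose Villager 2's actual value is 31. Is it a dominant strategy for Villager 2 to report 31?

No

Consider the case where Villager 1 reports 4, Villager 3 reports 22 and Villager 4 reports 22.
Truthful report 31: project built, pays 31, utility 31 - 31 = 0.
Report 26 instead: project built, pays 26, utility 31 - 26 = 5.
Since 5 > 0, reporting 26 is strictly better here, so truthful reporting is not dominant.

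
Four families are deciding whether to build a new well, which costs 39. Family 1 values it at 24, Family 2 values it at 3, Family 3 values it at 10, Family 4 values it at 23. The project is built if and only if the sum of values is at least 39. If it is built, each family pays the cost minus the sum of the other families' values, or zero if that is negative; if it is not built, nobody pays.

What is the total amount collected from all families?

5

Total value 60 ≥ cost 39, so it is built.
Family 1: others sum to 36; max(0, 39 - 36) = 3.
Family 2: others sum to 57; max(0, 39 - 57) = 0.
Family 3: others sum to 50; max(0, 39 - 50) = 0.
Family 4: others sum to 37; max(0, 39 - 37) = 2.
Total collected = 3 + 0 + 0 + 2 = 5.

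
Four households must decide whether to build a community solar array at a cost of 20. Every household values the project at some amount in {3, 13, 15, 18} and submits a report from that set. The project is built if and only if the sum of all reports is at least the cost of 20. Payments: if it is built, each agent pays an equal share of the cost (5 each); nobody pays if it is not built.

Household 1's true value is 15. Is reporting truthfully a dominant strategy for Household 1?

Yes

Check each profile of the others' reports and compare truth against every alternative report.
Others report (3, 3, 3): truth gives 10, best alternative gives 10.
Others report (3, 3, 13): truth gives 10, best alternative gives 10.
Others report (3, 3, 15): truth gives 10, best alternative gives 10.
Others report (3, 3, 18): truth gives 10, best alternative gives 10.
Others report (3, 13, 3): truth gives 10, best alternative gives 10.
Others report (3, 13, 13): truth gives 10, best alternative gives 10.
(Remaining 58 profiles checked similarly; truth is weakly best in each.)
In every case the truthful report is at least as good as any alternative, so it is a dominant strategy.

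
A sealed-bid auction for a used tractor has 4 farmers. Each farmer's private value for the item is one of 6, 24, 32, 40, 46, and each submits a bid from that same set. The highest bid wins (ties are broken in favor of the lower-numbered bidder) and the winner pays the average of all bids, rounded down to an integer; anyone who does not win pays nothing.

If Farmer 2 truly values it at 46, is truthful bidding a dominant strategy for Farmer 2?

Consider the case where Farmer 1 bids 6, Farmer 3 bids 6 and Farmer 4 bids 6.
Truthful bid 46: wins, pays 16, utility 46 - 16 = 30.
Bid 24 instead: wins, pays 10, utility 46 - 10 = 36.
Since 36 > 30, bidding 24 is strictly better here, so truthful bidding is not dominant.

No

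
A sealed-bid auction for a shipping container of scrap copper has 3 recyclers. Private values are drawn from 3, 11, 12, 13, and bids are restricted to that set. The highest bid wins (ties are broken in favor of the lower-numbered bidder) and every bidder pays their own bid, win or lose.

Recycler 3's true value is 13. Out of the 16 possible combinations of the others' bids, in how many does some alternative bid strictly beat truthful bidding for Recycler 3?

Others bid (3, 3): truth gives 0; bid 11 gives 2 > 0. Violating.
Others bid (3, 11): truth gives 0; bid 12 gives 1 > 0. Violating.
Others bid (3, 13): truth gives -13; bid 3 gives -3 > -13. Violating.
Others bid (11, 3): truth gives 0; bid 12 gives 1 > 0. Violating.
Others bid (3, 12): truth gives 0; no alternative beats it.
Others bid (11, 12): truth gives 0; no alternative beats it.
(Checking all 16 profiles: 11 have a profitable deviation, 5 do not.)

11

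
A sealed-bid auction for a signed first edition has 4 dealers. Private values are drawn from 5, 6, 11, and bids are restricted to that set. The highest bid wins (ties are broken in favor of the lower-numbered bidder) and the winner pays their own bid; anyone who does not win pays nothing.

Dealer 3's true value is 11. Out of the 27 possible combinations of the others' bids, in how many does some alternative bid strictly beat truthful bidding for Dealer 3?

2

Others bid (5, 5, 5): truth gives 0; bid 6 gives 5 > 0. Violating.
Others bid (5, 5, 6): truth gives 0; bid 6 gives 5 > 0. Violating.
Others bid (5, 5, 11): truth gives 0; no alternative beats it.
Others bid (5, 6, 5): truth gives 0; no alternative beats it.
(Checking all 27 profiles: 2 have a profitable deviation, 25 do not.)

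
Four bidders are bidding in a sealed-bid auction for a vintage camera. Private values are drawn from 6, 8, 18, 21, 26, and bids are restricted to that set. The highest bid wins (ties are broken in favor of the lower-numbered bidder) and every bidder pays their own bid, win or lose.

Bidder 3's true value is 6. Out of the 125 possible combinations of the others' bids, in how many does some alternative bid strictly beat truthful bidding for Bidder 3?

Others bid (6, 6, 6): truth gives -6; bid 8 gives -2 > -6. Violating.
Others bid (6, 6, 8): truth gives -6; bid 8 gives -2 > -6. Violating.
Others bid (6, 6, 18): truth gives -6; no alternative beats it.
Others bid (6, 6, 21): truth gives -6; no alternative beats it.
(Checking all 125 profiles: 2 have a profitable deviation, 123 do not.)

2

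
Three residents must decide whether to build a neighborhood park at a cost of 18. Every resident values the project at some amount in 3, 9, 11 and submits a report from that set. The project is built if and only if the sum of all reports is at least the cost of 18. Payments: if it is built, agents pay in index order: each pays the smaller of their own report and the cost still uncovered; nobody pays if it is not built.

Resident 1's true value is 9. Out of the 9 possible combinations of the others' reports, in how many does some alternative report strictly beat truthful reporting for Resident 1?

4

Others report (9, 9): truth gives 0; report 3 gives 6 > 0. Violating.
Others report (9, 11): truth gives 0; report 3 gives 6 > 0. Violating.
Others report (11, 9): truth gives 0; report 3 gives 6 > 0. Violating.
Others report (11, 11): truth gives 0; report 3 gives 6 > 0. Violating.
Others report (3, 3): truth gives 0; no alternative beats it.
Others report (3, 9): truth gives 0; no alternative beats it.
(Checking all 9 profiles: 4 have a profitable deviation, 5 do not.)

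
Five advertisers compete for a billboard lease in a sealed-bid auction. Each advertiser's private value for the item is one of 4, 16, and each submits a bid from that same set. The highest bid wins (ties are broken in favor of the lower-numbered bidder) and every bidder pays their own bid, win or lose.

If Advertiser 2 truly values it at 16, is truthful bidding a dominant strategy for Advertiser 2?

Consider the case where Advertiser 1 bids 16, Advertiser 3 bids 4, Advertiser 4 bids 4 and Advertiser 5 bids 4.
Truthful bid 16: loses but pays 16, utility -16.
Bid 4 instead: loses but pays 4, utility -4.
Since -4 > -16, bidding 4 is strictly better here, so truthful bidding is not dominant.

No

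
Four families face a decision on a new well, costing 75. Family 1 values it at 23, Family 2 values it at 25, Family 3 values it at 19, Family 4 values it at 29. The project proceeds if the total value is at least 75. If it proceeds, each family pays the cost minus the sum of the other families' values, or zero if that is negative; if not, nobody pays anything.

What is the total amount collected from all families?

14

Total value 96 ≥ cost 75, so it is built.
Family 1: others sum to 73; max(0, 75 - 73) = 2.
Family 2: others sum to 71; max(0, 75 - 71) = 4.
Family 3: others sum to 77; max(0, 75 - 77) = 0.
Family 4: others sum to 67; max(0, 75 - 67) = 8.
Total collected = 2 + 4 + 0 + 8 = 14.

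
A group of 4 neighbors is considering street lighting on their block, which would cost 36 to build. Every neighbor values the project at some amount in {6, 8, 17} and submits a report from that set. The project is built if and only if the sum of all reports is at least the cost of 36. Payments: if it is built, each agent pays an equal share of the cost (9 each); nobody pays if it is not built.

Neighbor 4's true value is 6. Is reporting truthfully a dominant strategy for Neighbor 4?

Check each profile of the others' reports and compare truth against every alternative report.
Others report (6, 6, 17): truth gives 0, best alternative gives -3.
Others report (6, 17, 6): truth gives 0, best alternative gives -3.
Others report (17, 6, 6): truth gives 0, best alternative gives -3.
Others report (6, 8, 17): truth gives -3, best alternative gives -3.
Others report (6, 17, 8): truth gives -3, best alternative gives -3.
Others report (6, 17, 17): truth gives -3, best alternative gives -3.
(Remaining 21 profiles checked similarly; truth is weakly best in each.)
In every case the truthful report is at least as good as any alternative, so it is a dominant strategy.

Yes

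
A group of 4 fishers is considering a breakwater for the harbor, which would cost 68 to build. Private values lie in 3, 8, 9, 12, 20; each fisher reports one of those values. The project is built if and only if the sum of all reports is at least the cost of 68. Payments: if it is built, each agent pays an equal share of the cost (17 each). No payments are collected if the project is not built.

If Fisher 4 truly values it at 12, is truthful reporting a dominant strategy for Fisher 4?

No

Consider the case where Fisher 1 reports 20, Fisher 2 reports 20 and Fisher 3 reports 20.
Truthful report 12: project built, pays 17, utility 12 - 17 = -5.
Report 3 instead: project not built, utility 0.
Since 0 > -5, reporting 3 is strictly better here, so truthful reporting is not dominant.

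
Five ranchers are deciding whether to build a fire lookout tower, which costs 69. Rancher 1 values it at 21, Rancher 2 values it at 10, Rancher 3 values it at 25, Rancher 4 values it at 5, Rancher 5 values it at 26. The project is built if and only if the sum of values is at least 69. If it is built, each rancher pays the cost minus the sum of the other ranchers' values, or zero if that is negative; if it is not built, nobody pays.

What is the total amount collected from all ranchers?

Total value 87 ≥ cost 69, so it is built.
Rancher 1: others sum to 66; max(0, 69 - 66) = 3.
Rancher 2: others sum to 77; max(0, 69 - 77) = 0.
Rancher 3: others sum to 62; max(0, 69 - 62) = 7.
Rancher 4: others sum to 82; max(0, 69 - 82) = 0.
Rancher 5: others sum to 61; max(0, 69 - 61) = 8.
Total collected = 3 + 0 + 7 + 0 + 8 = 18.

18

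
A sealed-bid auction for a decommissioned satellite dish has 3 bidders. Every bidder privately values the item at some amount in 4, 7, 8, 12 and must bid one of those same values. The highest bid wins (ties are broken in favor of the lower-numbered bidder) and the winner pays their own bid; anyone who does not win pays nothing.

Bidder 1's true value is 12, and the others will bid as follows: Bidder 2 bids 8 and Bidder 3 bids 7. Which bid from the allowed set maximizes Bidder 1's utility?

8

Bid 4: loses, pays 0, utility 0.
Bid 7: loses, pays 0, utility 0.
Bid 8: wins, pays 8, utility 12 - 8 = 4.
Bid 12: wins, pays 12, utility 12 - 12 = 0.
The best choice is 8 with utility 4.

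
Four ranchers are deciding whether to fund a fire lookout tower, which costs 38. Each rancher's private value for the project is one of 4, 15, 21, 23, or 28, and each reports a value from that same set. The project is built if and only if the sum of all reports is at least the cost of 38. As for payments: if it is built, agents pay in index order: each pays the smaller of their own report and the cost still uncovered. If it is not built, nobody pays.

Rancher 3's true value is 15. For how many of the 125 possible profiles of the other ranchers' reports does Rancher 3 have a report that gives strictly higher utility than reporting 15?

Others report (4, 4, 28): truth gives 0; report 4 gives 11 > 0. Violating.
Others report (4, 15, 15): truth gives 0; report 4 gives 11 > 0. Violating.
Others report (4, 15, 21): truth gives 0; report 4 gives 11 > 0. Violating.
Others report (4, 15, 23): truth gives 0; report 4 gives 11 > 0. Violating.
Others report (4, 4, 4): truth gives 0; no alternative beats it.
Others report (4, 4, 15): truth gives 0; no alternative beats it.
(Checking all 125 profiles: 40 have a profitable deviation, 85 do not.)

40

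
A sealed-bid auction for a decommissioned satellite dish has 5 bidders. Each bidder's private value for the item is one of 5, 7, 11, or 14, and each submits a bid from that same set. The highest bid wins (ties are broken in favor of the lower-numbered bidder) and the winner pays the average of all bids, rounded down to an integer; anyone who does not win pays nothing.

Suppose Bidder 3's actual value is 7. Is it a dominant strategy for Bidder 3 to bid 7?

Consider the case where Bidder 1 bids 5, Bidder 2 bids 7, Bidder 4 bids 5 and Bidder 5 bids 5.
Truthful bid 7: loses, pays 0, utility 0.
Bid 11 instead: wins, pays 6, utility 7 - 6 = 1.
Since 1 > 0, bidding 11 is strictly better here, so truthful bidding is not dominant.

No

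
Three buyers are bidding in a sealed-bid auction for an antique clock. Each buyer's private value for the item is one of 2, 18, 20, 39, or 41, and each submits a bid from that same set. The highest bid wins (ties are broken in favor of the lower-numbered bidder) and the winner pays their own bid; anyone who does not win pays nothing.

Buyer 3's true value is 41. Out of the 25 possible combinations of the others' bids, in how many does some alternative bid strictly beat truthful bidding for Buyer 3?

9

Others bid (2, 2): truth gives 0; bid 18 gives 23 > 0. Violating.
Others bid (2, 18): truth gives 0; bid 20 gives 21 > 0. Violating.
Others bid (2, 20): truth gives 0; bid 39 gives 2 > 0. Violating.
Others bid (18, 2): truth gives 0; bid 20 gives 21 > 0. Violating.
Others bid (2, 39): truth gives 0; no alternative beats it.
Others bid (2, 41): truth gives 0; no alternative beats it.
(Checking all 25 profiles: 9 have a profitable deviation, 16 do not.)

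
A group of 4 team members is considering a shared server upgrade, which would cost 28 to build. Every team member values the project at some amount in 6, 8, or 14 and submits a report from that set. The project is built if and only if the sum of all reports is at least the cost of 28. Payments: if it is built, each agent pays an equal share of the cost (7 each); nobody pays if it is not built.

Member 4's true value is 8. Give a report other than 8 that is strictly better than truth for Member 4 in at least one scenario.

14

Suppose Member 1 reports 6, Member 2 reports 6 and Member 3 reports 6.
Report 8: project not built, utility 0.
Report 14: project built, pays 7, utility 8 - 7 = 1.
So reporting 14 beats truth here (1 > 0).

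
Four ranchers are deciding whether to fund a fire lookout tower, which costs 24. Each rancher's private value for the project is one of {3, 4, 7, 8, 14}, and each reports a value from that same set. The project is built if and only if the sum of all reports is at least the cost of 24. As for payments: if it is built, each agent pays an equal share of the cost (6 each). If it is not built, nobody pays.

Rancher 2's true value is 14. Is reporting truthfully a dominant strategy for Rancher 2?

Check each profile of the others' reports and compare truth against every alternative report.
Others report (3, 3, 4): truth gives 8, best alternative gives 0.
Others report (3, 3, 7): truth gives 8, best alternative gives 0.
Others report (3, 3, 8): truth gives 8, best alternative gives 0.
Others report (3, 4, 3): truth gives 8, best alternative gives 0.
Others report (3, 4, 4): truth gives 8, best alternative gives 0.
Others report (3, 4, 7): truth gives 8, best alternative gives 0.
(Remaining 119 profiles checked similarly; truth is weakly best in each.)
In every case the truthful report is at least as good as any alternative, so it is a dominant strategy.

Yes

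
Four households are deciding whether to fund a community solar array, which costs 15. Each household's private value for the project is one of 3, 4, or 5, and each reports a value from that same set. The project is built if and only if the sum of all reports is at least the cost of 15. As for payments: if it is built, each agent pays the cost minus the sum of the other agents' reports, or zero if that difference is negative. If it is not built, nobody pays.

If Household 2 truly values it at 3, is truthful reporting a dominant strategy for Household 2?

Yes

Check each profile of the others' reports and compare truth against every alternative report.
Others report (3, 3, 5): truth gives 0, best alternative gives -1.
Others report (3, 4, 4): truth gives 0, best alternative gives -1.
Others report (3, 5, 3): truth gives 0, best alternative gives -1.
Others report (4, 3, 4): truth gives 0, best alternative gives -1.
Others report (4, 4, 3): truth gives 0, best alternative gives -1.
Others report (5, 3, 3): truth gives 0, best alternative gives -1.
(Remaining 21 profiles checked similarly; truth is weakly best in each.)
In every case the truthful report is at least as good as any alternative, so it is a dominant strategy.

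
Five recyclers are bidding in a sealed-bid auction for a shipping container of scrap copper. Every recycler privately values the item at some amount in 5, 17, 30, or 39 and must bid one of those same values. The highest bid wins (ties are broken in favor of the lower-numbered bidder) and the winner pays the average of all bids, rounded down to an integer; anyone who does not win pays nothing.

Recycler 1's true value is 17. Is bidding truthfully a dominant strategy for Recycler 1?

Consider the case where Recycler 2 bids 5, Recycler 3 bids 5, Recycler 4 bids 5 and Recycler 5 bids 5.
Truthful bid 17: wins, pays 7, utility 17 - 7 = 10.
Bid 5 instead: wins, pays 5, utility 17 - 5 = 12.
Since 12 > 10, bidding 5 is strictly better here, so truthful bidding is not dominant.

No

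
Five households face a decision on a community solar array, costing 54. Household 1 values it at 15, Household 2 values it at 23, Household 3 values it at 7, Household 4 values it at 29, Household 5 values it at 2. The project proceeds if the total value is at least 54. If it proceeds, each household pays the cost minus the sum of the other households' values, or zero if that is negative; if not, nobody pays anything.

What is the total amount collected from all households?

Total value 76 ≥ cost 54, so it is built.
Household 1: others sum to 61; max(0, 54 - 61) = 0.
Household 2: others sum to 53; max(0, 54 - 53) = 1.
Household 3: others sum to 69; max(0, 54 - 69) = 0.
Household 4: others sum to 47; max(0, 54 - 47) = 7.
Household 5: others sum to 74; max(0, 54 - 74) = 0.
Total collected = 0 + 1 + 0 + 7 + 0 = 8.

8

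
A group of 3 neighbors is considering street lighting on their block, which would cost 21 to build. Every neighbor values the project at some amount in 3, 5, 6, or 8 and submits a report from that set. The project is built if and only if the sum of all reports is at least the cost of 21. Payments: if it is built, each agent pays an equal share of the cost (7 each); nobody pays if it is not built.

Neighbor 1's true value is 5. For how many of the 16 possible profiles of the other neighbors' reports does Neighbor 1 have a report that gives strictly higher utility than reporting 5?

Others report (8, 8): truth gives -2; report 3 gives 0 > -2. Violating.
Others report (3, 3): truth gives 0; no alternative beats it.
Others report (3, 5): truth gives 0; no alternative beats it.
(Checking all 16 profiles: 1 has a profitable deviation, 15 do not.)

1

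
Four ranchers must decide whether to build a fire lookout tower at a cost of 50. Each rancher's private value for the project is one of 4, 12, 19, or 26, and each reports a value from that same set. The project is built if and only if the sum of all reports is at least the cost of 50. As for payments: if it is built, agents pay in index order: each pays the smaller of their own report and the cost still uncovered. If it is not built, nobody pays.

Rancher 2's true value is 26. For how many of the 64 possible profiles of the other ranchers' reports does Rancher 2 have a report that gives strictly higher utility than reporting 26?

54

Others report (4, 4, 26): truth gives 0; report 19 gives 7 > 0. Violating.
Others report (4, 12, 19): truth gives 0; report 19 gives 7 > 0. Violating.
Others report (4, 12, 26): truth gives 0; report 12 gives 14 > 0. Violating.
Others report (4, 19, 12): truth gives 0; report 19 gives 7 > 0. Violating.
Others report (4, 4, 4): truth gives 0; no alternative beats it.
Others report (4, 4, 12): truth gives 0; no alternative beats it.
(Checking all 64 profiles: 54 have a profitable deviation, 10 do not.)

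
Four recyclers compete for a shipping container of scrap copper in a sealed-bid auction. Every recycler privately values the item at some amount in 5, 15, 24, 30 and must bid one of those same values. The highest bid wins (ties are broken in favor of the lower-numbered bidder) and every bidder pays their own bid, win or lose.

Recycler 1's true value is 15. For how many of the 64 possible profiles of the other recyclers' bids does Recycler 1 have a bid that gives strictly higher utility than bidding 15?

57

Others bid (5, 5, 5): truth gives 0; bid 5 gives 10 > 0. Violating.
Others bid (5, 5, 24): truth gives -15; bid 5 gives -5 > -15. Violating.
Others bid (5, 5, 30): truth gives -15; bid 5 gives -5 > -15. Violating.
Others bid (5, 15, 24): truth gives -15; bid 5 gives -5 > -15. Violating.
Others bid (5, 5, 15): truth gives 0; no alternative beats it.
Others bid (5, 15, 5): truth gives 0; no alternative beats it.
(Checking all 64 profiles: 57 have a profitable deviation, 7 do not.)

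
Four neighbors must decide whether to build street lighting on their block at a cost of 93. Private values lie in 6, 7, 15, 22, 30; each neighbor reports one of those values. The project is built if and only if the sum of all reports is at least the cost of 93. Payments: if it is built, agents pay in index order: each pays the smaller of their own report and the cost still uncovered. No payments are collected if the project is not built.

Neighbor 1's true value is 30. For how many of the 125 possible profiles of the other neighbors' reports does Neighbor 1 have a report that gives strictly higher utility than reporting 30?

10

Others report (15, 30, 30): truth gives 0; report 22 gives 8 > 0. Violating.
Others report (22, 22, 30): truth gives 0; report 22 gives 8 > 0. Violating.
Others report (22, 30, 22): truth gives 0; report 22 gives 8 > 0. Violating.
Others report (22, 30, 30): truth gives 0; report 15 gives 15 > 0. Violating.
Others report (6, 6, 6): truth gives 0; no alternative beats it.
Others report (6, 6, 7): truth gives 0; no alternative beats it.
(Checking all 125 profiles: 10 have a profitable deviation, 115 do not.)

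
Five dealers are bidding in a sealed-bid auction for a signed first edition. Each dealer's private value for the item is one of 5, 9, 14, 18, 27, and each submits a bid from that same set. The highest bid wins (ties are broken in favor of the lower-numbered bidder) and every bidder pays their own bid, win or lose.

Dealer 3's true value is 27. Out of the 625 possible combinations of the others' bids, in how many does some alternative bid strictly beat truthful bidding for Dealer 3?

369

Others bid (5, 5, 5, 5): truth gives 0; bid 9 gives 18 > 0. Violating.
Others bid (5, 5, 5, 9): truth gives 0; bid 9 gives 18 > 0. Violating.
Others bid (5, 5, 5, 14): truth gives 0; bid 14 gives 13 > 0. Violating.
Others bid (5, 5, 5, 18): truth gives 0; bid 18 gives 9 > 0. Violating.
Others bid (5, 5, 5, 27): truth gives 0; no alternative beats it.
Others bid (5, 5, 9, 27): truth gives 0; no alternative beats it.
(Checking all 625 profiles: 369 have a profitable deviation, 256 do not.)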